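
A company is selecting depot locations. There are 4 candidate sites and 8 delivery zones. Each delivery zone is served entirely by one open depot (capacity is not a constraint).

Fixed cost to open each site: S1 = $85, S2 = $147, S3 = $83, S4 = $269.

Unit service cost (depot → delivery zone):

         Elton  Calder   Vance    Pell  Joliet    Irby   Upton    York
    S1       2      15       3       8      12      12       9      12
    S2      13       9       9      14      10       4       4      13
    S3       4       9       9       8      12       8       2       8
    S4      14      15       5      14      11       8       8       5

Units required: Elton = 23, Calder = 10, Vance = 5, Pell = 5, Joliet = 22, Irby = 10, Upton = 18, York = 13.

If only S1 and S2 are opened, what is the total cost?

Total cost: 911

Each delivery zone is assigned to its cheapest site among the open ones.
{S1, S2}: Elton→S1 2·23=46, Calder→S2 9·10=90, Vance→S1 3·5=15, Pell→S1 8·5=40, Joliet→S2 10·22=220, Irby→S2 4·10=40, Upton→S2 4·18=72, York→S1 12·13=156. Service 679; fixed 232; total 911.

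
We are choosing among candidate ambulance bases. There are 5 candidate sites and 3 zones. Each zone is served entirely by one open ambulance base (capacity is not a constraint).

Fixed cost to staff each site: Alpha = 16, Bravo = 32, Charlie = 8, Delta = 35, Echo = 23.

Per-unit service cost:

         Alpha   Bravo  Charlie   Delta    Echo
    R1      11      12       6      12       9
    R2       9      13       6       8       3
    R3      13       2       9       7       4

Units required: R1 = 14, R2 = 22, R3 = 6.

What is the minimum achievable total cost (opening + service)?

For any fixed open set, each zone goes to its cheapest open site; total = fixed + service.
{Charlie, Echo}: R1→Charlie 6·14=84, R2→Echo 3·22=66, R3→Echo 4·6=24. Service 174; fixed 31; total 205.
{Alpha, Charlie, Echo}: R1→Charlie 6·14=84, R2→Echo 3·22=66, R3→Echo 4·6=24. Service 174; fixed 47; total 221.
{Bravo, Charlie, Echo}: R1→Charlie 6·14=84, R2→Echo 3·22=66, R3→Bravo 2·6=12. Service 162; fixed 63; total 225.
{Alpha, Bravo, Charlie, Delta, Echo}: R1→Charlie 6·14=84, R2→Echo 3·22=66, R3→Bravo 2·6=12. Service 162; fixed 114; total 276.
No other subset beats 205.

Minimum total cost: 205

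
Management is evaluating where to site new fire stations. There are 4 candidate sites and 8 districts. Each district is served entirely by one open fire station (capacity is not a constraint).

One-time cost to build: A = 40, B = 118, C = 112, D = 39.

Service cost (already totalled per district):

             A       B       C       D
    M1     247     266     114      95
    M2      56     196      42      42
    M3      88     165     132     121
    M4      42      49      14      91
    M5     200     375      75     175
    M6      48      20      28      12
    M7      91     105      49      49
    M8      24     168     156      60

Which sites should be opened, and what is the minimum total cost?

For any fixed open set, each district goes to its cheapest open site; total = fixed + service.
{A, C}: M1→C 114, M2→C 42, M3→A 88, M4→C 14, M5→C 75, M6→C 28, M7→C 49, M8→A 24. Service 434; fixed 152; total 586.
{A, C, D}: M1→D 95, M2→C 42, M3→A 88, M4→C 14, M5→C 75, M6→D 12, M7→C 49, M8→A 24. Service 399; fixed 191; total 590.
{A, D}: service 527 + fixed 79 = 606
{A, B, C, D}: service 399 + fixed 309 = 708
No other subset beats 586.

Open A and C; minimum total cost 586.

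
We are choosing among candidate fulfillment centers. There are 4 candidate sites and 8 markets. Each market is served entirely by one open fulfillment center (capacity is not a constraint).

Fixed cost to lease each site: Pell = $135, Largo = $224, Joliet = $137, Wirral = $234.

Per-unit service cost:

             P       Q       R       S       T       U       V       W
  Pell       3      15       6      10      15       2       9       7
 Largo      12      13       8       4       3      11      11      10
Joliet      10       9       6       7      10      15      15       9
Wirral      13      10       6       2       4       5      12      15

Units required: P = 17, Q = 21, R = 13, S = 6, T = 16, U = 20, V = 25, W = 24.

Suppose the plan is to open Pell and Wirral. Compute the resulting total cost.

Each market is assigned to its cheapest site among the open ones.
{Pell, Wirral}: P→Pell 3·17=51, Q→Wirral 10·21=210, R→Pell 6·13=78, S→Wirral 2·6=12, T→Wirral 4·16=64, U→Pell 2·20=40, V→Pell 9·25=225, W→Pell 7·24=168. Service 848; fixed 369; total 1217.

Total cost: 1217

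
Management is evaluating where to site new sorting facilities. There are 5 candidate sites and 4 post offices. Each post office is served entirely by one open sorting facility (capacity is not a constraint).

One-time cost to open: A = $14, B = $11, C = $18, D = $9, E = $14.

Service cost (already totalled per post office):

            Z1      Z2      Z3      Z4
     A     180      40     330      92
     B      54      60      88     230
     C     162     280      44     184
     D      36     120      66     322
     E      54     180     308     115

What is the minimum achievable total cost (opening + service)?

For any fixed open set, each post office goes to its cheapest open site; total = fixed + service.
{A, C, D}: Z1→D 36, Z2→A 40, Z3→C 44, Z4→A 92. Service 212; fixed 41; total 253.
{A, D}: Z1→D 36, Z2→A 40, Z3→D 66, Z4→A 92. Service 234; fixed 23; total 257.
{A, B, C, D}: Z1→D 36, Z2→A 40, Z3→C 44, Z4→A 92. Service 212; fixed 52; total 264.
{A, B, C, D, E}: Z1→D 36, Z2→A 40, Z3→C 44, Z4→A 92. Service 212; fixed 66; total 278.
No other subset beats 253.

Minimum total cost: 253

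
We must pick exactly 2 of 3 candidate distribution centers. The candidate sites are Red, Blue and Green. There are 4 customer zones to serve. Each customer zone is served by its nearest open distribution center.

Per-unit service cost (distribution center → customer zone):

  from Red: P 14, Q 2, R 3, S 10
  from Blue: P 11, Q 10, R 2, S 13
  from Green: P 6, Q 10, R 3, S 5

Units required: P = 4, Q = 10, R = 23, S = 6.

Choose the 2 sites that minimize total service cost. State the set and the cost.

With exactly 2 open, each customer zone uses its cheapest among the chosen.
{Red, Green}: P→Green 6·4=24, Q→Red 2·10=20, R→Red 3·23=69, S→Green 5·6=30. Service cost 143.
{Red, Blue}: service cost 170
{Blue, Green}: service cost 200
Among all 3 size-2 choices, {Red, Green} is lowest.

Choose Red and Green; total service cost 143.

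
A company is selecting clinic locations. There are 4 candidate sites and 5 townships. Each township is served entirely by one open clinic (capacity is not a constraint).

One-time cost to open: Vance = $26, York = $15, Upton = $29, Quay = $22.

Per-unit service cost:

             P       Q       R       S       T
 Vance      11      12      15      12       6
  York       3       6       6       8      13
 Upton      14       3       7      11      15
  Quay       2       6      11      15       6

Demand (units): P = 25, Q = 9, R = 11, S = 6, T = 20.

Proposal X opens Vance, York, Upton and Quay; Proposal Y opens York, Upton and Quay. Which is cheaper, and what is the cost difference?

Proposal X: {Vance, York, Upton, Quay}: P→Quay 2·25=50, Q→Upton 3·9=27, R→York 6·11=66, S→York 8·6=48, T→Vance 6·20=120. Service 311; fixed 92; total 403.
Proposal Y: {York, Upton, Quay}: P→Quay 2·25=50, Q→Upton 3·9=27, R→York 6·11=66, S→York 8·6=48, T→Quay 6·20=120. Service 311; fixed 66; total 377.
Difference: |403 − 377| = 26.

Proposal Y is cheaper by 26.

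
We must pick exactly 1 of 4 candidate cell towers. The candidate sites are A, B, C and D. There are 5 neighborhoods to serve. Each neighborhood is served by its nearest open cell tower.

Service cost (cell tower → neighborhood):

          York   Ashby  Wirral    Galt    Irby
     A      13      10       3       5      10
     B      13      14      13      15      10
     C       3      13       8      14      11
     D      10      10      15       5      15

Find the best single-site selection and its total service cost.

With exactly 1 open, each neighborhood uses its cheapest among the chosen.
{A}: York→A 13, Ashby→A 10, Wirral→A 3, Galt→A 5, Irby→A 10. Service cost 41.
{C}: service cost 49
{D}: service cost 55
Among all 4 size-1 choices, {A} is lowest.

Choose A only; total service cost 41.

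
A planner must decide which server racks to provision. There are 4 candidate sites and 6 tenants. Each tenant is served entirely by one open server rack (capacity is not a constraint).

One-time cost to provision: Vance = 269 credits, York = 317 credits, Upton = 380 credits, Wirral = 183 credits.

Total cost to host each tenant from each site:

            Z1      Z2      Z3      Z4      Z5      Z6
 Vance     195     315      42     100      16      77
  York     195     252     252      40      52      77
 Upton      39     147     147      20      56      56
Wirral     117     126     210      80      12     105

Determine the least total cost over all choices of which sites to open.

For any fixed open set, each tenant goes to its cheapest open site; total = fixed + service.
{Wirral}: Z1→Wirral 117, Z2→Wirral 126, Z3→Wirral 210, Z4→Wirral 80, Z5→Wirral 12, Z6→Wirral 105. Service 650; fixed 183; total 833.
{Upton}: service 465 + fixed 380 = 845
{Vance, Wirral}: Z1→Wirral 117, Z2→Wirral 126, Z3→Vance 42, Z4→Wirral 80, Z5→Wirral 12, Z6→Vance 77. Service 454; fixed 452; total 906.
{Vance, York, Upton, Wirral}: service 295 + fixed 1149 = 1444
(All 15 nonempty subsets were checked; Wirral only is lowest.)

Minimum total cost: 833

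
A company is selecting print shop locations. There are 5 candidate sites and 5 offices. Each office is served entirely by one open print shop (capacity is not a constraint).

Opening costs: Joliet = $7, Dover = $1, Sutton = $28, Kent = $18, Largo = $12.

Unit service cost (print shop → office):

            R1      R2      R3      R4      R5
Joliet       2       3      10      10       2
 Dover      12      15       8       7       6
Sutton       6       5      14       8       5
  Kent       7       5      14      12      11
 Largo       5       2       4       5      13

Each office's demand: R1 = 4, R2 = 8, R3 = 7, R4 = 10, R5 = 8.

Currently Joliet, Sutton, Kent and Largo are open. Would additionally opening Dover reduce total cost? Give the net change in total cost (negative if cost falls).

No — net change +1 (cost rises by 1).

Current service cost with {Joliet, Sutton, Kent, Largo}: 118.
Adding Dover: each office re-picks its cheapest; new service cost 118, saving 0.
Extra fixed cost: 1. Net change = 1 − 0 = 1.
(Totals: 183 → 184.)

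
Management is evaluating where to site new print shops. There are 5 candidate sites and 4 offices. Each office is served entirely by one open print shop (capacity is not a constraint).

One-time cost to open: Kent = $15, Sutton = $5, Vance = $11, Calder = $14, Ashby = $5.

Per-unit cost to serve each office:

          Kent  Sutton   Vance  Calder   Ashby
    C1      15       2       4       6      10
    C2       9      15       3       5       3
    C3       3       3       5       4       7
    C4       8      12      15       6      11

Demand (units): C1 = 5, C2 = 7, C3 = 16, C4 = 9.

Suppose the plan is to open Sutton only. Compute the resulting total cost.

Total cost: 276

Each office is assigned to its cheapest site among the open ones.
{Sutton}: C1→Sutton 2·5=10, C2→Sutton 15·7=105, C3→Sutton 3·16=48, C4→Sutton 12·9=108. Service 271; fixed 5; total 276.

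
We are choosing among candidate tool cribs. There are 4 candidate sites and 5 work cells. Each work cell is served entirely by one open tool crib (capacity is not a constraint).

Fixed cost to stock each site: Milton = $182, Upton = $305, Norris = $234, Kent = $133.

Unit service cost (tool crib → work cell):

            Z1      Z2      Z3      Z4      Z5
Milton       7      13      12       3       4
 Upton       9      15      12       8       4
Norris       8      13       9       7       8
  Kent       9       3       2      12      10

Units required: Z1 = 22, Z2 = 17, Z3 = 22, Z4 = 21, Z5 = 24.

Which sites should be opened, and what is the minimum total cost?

Open Milton and Kent; minimum total cost 723.

For any fixed open set, each work cell goes to its cheapest open site; total = fixed + service.
{Milton, Kent}: Z1→Milton 7·22=154, Z2→Kent 3·17=51, Z3→Kent 2·22=44, Z4→Milton 3·21=63, Z5→Milton 4·24=96. Service 408; fixed 315; total 723.
{Kent}: Z1→Kent 9·22=198, Z2→Kent 3·17=51, Z3→Kent 2·22=44, Z4→Kent 12·21=252, Z5→Kent 10·24=240. Service 785; fixed 133; total 918.
{Milton, Norris, Kent}: service 408 + fixed 549 = 957
{Milton, Upton, Norris, Kent}: service 408 + fixed 854 = 1262
No other subset beats 723.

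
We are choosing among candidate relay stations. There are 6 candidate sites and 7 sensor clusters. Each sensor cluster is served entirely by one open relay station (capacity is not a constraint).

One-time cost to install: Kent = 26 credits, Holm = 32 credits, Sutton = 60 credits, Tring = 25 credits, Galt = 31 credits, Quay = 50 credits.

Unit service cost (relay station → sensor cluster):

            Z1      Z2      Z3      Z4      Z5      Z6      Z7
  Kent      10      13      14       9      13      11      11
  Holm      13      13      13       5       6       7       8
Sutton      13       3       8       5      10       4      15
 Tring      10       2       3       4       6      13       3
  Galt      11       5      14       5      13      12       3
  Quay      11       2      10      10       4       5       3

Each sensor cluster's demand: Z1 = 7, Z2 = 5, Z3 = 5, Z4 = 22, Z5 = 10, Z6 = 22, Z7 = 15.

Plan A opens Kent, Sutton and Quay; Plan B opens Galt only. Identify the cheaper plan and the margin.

Plan A is cheaper by 213.

Plan A: {Kent, Sutton, Quay}: Z1→Kent 10·7=70, Z2→Quay 2·5=10, Z3→Sutton 8·5=40, Z4→Sutton 5·22=110, Z5→Quay 4·10=40, Z6→Sutton 4·22=88, Z7→Quay 3·15=45. Service 403; fixed 136; total 539.
Plan B: {Galt}: Z1→Galt 11·7=77, Z2→Galt 5·5=25, Z3→Galt 14·5=70, Z4→Galt 5·22=110, Z5→Galt 13·10=130, Z6→Galt 12·22=264, Z7→Galt 3·15=45. Service 721; fixed 31; total 752.
Difference: |539 − 752| = 213.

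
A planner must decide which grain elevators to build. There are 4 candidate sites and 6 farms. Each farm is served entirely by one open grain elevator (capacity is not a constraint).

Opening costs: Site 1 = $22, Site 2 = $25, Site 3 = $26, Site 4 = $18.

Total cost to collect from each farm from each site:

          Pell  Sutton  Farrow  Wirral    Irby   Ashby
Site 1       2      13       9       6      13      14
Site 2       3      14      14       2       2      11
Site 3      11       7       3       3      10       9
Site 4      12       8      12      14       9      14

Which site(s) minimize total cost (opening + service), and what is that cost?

For any fixed open set, each farm goes to its cheapest open site; total = fixed + service.
{Site 3}: Pell→Site 3 11, Sutton→Site 3 7, Farrow→Site 3 3, Wirral→Site 3 3, Irby→Site 3 10, Ashby→Site 3 9. Service 43; fixed 26; total 69.
{Site 2}: service 46 + fixed 25 = 71
{Site 2, Site 3}: service 26 + fixed 51 = 77
{Site 1, Site 2, Site 3, Site 4}: Pell→Site 1 2, Sutton→Site 3 7, Farrow→Site 3 3, Wirral→Site 2 2, Irby→Site 2 2, Ashby→Site 3 9. Service 25; fixed 91; total 116.
No other subset beats 69.

Open Site 3 only; minimum total cost 69.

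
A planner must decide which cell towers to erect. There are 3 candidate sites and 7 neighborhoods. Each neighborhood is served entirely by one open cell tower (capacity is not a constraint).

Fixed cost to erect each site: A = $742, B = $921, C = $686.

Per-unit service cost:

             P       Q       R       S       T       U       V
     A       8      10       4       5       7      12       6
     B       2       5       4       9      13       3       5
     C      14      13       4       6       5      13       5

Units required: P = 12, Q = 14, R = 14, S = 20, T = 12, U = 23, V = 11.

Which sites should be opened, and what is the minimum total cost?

Open B only; minimum total cost 1531.

For any fixed open set, each neighborhood goes to its cheapest open site; total = fixed + service.
{B}: P→B 2·12=24, Q→B 5·14=70, R→B 4·14=56, S→B 9·20=180, T→B 13·12=156, U→B 3·23=69, V→B 5·11=55. Service 610; fixed 921; total 1531.
{A}: service 818 + fixed 742 = 1560
{C}: P→C 14·12=168, Q→C 13·14=182, R→C 4·14=56, S→C 6·20=120, T→C 5·12=60, U→C 13·23=299, V→C 5·11=55. Service 940; fixed 686; total 1626.
{A, B, C}: service 434 + fixed 2349 = 2783
No other subset beats 1531.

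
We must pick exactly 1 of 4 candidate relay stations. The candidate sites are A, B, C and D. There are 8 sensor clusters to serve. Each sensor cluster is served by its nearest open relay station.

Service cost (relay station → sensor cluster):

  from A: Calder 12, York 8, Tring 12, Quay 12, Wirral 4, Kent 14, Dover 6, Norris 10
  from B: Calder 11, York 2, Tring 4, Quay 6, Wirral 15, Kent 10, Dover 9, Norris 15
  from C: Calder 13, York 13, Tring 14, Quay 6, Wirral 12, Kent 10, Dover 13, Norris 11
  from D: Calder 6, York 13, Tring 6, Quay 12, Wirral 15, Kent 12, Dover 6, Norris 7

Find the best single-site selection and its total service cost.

Choose B only; total service cost 72.

With exactly 1 open, each sensor cluster uses its cheapest among the chosen.
{B}: Calder→B 11, York→B 2, Tring→B 4, Quay→B 6, Wirral→B 15, Kent→B 10, Dover→B 9, Norris→B 15. Service cost 72.
{D}: service cost 77
{A}: service cost 78
Among all 4 size-1 choices, {B} is lowest.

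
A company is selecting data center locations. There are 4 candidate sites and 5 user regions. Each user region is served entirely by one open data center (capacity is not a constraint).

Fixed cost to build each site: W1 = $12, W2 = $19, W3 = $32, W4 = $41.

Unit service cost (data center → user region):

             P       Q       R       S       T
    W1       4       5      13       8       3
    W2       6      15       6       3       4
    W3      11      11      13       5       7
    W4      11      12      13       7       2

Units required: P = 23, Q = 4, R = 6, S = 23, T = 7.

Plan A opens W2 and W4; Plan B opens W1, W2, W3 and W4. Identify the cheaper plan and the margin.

Plan A: {W2, W4}: P→W2 6·23=138, Q→W4 12·4=48, R→W2 6·6=36, S→W2 3·23=69, T→W4 2·7=14. Service 305; fixed 60; total 365.
Plan B: {W1, W2, W3, W4}: P→W1 4·23=92, Q→W1 5·4=20, R→W2 6·6=36, S→W2 3·23=69, T→W4 2·7=14. Service 231; fixed 104; total 335.
Difference: |365 − 335| = 30.

Plan B is cheaper by 30.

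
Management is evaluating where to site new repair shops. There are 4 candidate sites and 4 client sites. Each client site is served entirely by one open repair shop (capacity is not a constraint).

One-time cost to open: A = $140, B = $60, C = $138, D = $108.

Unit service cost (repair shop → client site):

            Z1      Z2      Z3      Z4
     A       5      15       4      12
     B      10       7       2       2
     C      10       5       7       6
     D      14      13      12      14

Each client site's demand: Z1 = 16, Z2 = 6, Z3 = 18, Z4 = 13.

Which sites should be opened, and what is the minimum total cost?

Open B only; minimum total cost 324.

For any fixed open set, each client site goes to its cheapest open site; total = fixed + service.
{B}: Z1→B 10·16=160, Z2→B 7·6=42, Z3→B 2·18=36, Z4→B 2·13=26. Service 264; fixed 60; total 324.
{A, B}: Z1→A 5·16=80, Z2→B 7·6=42, Z3→B 2·18=36, Z4→B 2·13=26. Service 184; fixed 200; total 384.
{B, D}: Z1→B 10·16=160, Z2→B 7·6=42, Z3→B 2·18=36, Z4→B 2·13=26. Service 264; fixed 168; total 432.
{A, B, C, D}: Z1→A 5·16=80, Z2→C 5·6=30, Z3→B 2·18=36, Z4→B 2·13=26. Service 172; fixed 446; total 618.
No other subset beats 324.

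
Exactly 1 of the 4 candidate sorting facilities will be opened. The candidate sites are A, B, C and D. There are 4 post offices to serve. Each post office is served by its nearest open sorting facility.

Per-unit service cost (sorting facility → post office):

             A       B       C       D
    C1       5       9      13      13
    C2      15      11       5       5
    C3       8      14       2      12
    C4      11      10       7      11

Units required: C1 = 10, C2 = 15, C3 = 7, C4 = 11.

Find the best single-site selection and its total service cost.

With exactly 1 open, each post office uses its cheapest among the chosen.
{C}: C1→C 13·10=130, C2→C 5·15=75, C3→C 2·7=14, C4→C 7·11=77. Service cost 296.
{D}: service cost 410
{A}: service cost 452
Among all 4 size-1 choices, {C} is lowest.

Choose C only; total service cost 296.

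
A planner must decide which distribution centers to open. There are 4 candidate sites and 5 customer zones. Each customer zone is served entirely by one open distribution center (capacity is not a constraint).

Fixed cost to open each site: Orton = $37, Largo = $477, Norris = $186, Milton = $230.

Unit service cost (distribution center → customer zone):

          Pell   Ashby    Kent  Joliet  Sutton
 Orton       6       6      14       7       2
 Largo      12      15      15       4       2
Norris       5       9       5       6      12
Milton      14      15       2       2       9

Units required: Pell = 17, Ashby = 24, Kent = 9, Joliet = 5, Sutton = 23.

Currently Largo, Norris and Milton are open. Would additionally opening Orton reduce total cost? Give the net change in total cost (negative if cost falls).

Current service cost with {Largo, Norris, Milton}: 375.
Adding Orton: each customer zone re-picks its cheapest; new service cost 303, saving 72.
Extra fixed cost: 37. Net change = 37 − 72 = -35.
(Totals: 1268 → 1233.)

Yes — net change −35 (cost falls by 35).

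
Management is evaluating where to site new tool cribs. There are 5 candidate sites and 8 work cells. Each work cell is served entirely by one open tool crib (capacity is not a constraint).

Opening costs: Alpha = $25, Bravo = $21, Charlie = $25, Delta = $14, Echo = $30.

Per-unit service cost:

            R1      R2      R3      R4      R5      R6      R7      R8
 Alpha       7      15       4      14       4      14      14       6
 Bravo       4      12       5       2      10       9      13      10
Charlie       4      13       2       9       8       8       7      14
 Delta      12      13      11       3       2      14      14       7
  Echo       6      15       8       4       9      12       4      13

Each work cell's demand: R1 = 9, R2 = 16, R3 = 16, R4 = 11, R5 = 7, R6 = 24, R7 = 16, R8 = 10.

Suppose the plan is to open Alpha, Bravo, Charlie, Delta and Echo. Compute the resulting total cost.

Each work cell is assigned to its cheapest site among the open ones.
{Alpha, Bravo, Charlie, Delta, Echo}: R1→Bravo 4·9=36, R2→Bravo 12·16=192, R3→Charlie 2·16=32, R4→Bravo 2·11=22, R5→Delta 2·7=14, R6→Charlie 8·24=192, R7→Echo 4·16=64, R8→Alpha 6·10=60. Service 612; fixed 115; total 727.

Total cost: 727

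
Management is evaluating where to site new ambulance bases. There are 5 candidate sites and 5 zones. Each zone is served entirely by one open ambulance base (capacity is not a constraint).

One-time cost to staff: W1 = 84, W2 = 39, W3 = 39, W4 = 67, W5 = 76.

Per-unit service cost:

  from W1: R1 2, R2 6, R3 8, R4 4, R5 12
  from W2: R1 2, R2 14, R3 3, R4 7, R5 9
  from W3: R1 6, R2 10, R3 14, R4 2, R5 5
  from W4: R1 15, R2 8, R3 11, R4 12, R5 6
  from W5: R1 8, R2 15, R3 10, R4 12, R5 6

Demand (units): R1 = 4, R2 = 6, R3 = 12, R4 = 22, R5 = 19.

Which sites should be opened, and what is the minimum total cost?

For any fixed open set, each zone goes to its cheapest open site; total = fixed + service.
{W2, W3}: R1→W2 2·4=8, R2→W3 10·6=60, R3→W2 3·12=36, R4→W3 2·22=44, R5→W3 5·19=95. Service 243; fixed 78; total 321.
{W2, W3, W4}: service 231 + fixed 145 = 376
{W1, W2, W3}: service 219 + fixed 162 = 381
{W1, W2, W3, W4, W5}: R1→W1 2·4=8, R2→W1 6·6=36, R3→W2 3·12=36, R4→W3 2·22=44, R5→W3 5·19=95. Service 219; fixed 305; total 524.
No other subset beats 321.

Open W2 and W3; minimum total cost 321.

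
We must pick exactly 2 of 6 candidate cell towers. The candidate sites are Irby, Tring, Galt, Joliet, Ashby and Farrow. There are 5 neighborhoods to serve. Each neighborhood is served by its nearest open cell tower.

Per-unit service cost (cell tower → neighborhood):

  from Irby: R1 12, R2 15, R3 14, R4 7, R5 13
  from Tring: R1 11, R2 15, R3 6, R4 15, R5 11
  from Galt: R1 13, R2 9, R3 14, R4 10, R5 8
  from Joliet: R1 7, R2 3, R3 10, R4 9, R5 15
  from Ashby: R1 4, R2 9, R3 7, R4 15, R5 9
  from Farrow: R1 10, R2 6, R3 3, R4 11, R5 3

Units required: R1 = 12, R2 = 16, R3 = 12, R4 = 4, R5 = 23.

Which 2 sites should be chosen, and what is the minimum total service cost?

With exactly 2 open, each neighborhood uses its cheapest among the chosen.
{Joliet, Farrow}: R1→Joliet 7·12=84, R2→Joliet 3·16=48, R3→Farrow 3·12=36, R4→Joliet 9·4=36, R5→Farrow 3·23=69. Service cost 273.
{Ashby, Farrow}: service cost 293
{Irby, Farrow}: service cost 349
Among all 15 size-2 choices, {Joliet, Farrow} is lowest.

Choose Joliet and Farrow; total service cost 273.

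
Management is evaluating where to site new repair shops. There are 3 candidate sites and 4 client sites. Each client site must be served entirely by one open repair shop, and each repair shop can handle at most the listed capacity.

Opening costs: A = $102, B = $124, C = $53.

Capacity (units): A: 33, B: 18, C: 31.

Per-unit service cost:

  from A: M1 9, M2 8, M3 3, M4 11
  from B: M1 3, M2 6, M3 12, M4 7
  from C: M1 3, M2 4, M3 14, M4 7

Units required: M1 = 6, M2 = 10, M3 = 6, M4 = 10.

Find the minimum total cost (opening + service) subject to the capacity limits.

Open {A, C}: M1→C 3·6=18, M2→C 4·10=40, M3→A 3·6=18, M4→C 7·10=70.
Loads: A carries 6/33, C carries 26/31. Service 146; fixed 155; total 301.
Next best feasible plan costs 337.

Minimum total cost: 301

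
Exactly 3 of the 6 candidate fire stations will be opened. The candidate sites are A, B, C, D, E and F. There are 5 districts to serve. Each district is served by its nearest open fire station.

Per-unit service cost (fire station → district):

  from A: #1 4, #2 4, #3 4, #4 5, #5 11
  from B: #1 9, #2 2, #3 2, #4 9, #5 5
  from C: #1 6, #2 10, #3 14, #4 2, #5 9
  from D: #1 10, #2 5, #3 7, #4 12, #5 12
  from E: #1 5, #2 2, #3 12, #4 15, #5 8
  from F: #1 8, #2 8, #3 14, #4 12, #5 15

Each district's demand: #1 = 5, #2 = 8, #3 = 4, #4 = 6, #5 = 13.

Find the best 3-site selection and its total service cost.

Choose A, B and C; total service cost 121.

With exactly 3 open, each district uses its cheapest among the chosen.
{A, B, C}: #1→A 4·5=20, #2→B 2·8=16, #3→B 2·4=8, #4→C 2·6=12, #5→B 5·13=65. Service cost 121.
{B, C, E}: service cost 126
{B, C, D}: service cost 131
Among all 20 size-3 choices, {A, B, C} is lowest.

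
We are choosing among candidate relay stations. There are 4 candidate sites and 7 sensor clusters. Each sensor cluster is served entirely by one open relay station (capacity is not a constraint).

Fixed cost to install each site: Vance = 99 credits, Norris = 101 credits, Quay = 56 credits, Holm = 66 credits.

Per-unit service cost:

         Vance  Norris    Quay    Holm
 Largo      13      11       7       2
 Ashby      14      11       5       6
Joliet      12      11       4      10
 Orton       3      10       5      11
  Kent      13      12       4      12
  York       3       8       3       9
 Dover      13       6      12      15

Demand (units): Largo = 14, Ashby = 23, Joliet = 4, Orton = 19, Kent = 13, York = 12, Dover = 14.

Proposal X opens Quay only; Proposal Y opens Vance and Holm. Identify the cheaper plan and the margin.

Proposal X: {Quay}: Largo→Quay 7·14=98, Ashby→Quay 5·23=115, Joliet→Quay 4·4=16, Orton→Quay 5·19=95, Kent→Quay 4·13=52, York→Quay 3·12=36, Dover→Quay 12·14=168. Service 580; fixed 56; total 636.
Proposal Y: {Vance, Holm}: Largo→Holm 2·14=28, Ashby→Holm 6·23=138, Joliet→Holm 10·4=40, Orton→Vance 3·19=57, Kent→Holm 12·13=156, York→Vance 3·12=36, Dover→Vance 13·14=182. Service 637; fixed 165; total 802.
Difference: |636 − 802| = 166.

Proposal X is cheaper by 166.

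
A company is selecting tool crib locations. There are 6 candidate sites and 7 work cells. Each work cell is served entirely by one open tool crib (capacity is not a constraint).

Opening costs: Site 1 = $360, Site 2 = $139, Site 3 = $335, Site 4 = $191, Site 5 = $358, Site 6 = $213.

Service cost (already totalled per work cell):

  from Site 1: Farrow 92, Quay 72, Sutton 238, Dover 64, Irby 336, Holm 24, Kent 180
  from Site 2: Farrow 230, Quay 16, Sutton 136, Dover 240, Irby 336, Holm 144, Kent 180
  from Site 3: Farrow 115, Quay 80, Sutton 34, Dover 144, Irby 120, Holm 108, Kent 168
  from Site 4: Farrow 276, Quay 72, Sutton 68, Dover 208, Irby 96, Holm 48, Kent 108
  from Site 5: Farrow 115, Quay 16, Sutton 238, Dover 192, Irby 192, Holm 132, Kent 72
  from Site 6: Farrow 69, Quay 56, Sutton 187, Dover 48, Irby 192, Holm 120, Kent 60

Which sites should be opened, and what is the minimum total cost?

Open Site 4 and Site 6; minimum total cost 849.

For any fixed open set, each work cell goes to its cheapest open site; total = fixed + service.
{Site 4, Site 6}: Farrow→Site 6 69, Quay→Site 6 56, Sutton→Site 4 68, Dover→Site 6 48, Irby→Site 4 96, Holm→Site 4 48, Kent→Site 6 60. Service 445; fixed 404; total 849.
{Site 6}: Farrow→Site 6 69, Quay→Site 6 56, Sutton→Site 6 187, Dover→Site 6 48, Irby→Site 6 192, Holm→Site 6 120, Kent→Site 6 60. Service 732; fixed 213; total 945.
{Site 2, Site 4, Site 6}: Farrow→Site 6 69, Quay→Site 2 16, Sutton→Site 4 68, Dover→Site 6 48, Irby→Site 4 96, Holm→Site 4 48, Kent→Site 6 60. Service 405; fixed 543; total 948.
{Site 1, Site 2, Site 3, Site 4, Site 5, Site 6}: Farrow→Site 6 69, Quay→Site 2 16, Sutton→Site 3 34, Dover→Site 6 48, Irby→Site 4 96, Holm→Site 1 24, Kent→Site 6 60. Service 347; fixed 1596; total 1943.
No other subset beats 849.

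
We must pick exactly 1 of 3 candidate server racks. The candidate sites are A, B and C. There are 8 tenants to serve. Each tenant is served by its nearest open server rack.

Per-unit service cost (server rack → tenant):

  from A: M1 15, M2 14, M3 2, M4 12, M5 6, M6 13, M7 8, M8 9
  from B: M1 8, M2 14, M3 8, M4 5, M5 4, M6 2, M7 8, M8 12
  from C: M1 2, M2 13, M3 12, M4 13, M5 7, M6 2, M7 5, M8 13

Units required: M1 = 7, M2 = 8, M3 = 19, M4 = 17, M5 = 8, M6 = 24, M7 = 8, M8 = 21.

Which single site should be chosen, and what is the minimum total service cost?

Choose B only; total service cost 801.

With exactly 1 open, each tenant uses its cheapest among the chosen.
{B}: M1→B 8·7=56, M2→B 14·8=112, M3→B 8·19=152, M4→B 5·17=85, M5→B 4·8=32, M6→B 2·24=48, M7→B 8·8=64, M8→B 12·21=252. Service cost 801.
{C}: service cost 984
{A}: service cost 1072
Among all 3 size-1 choices, {B} is lowest.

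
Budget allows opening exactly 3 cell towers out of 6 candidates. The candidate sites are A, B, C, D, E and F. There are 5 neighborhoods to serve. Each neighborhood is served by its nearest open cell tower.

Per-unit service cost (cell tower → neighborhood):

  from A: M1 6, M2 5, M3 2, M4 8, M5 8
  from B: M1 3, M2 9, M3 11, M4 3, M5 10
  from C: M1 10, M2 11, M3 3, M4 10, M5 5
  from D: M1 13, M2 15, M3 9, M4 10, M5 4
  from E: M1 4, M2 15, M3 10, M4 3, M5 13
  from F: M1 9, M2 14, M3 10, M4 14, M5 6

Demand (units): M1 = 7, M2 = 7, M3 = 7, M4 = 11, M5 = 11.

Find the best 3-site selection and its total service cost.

Choose A, B and D; total service cost 147.

With exactly 3 open, each neighborhood uses its cheapest among the chosen.
{A, B, D}: M1→B 3·7=21, M2→A 5·7=35, M3→A 2·7=14, M4→B 3·11=33, M5→D 4·11=44. Service cost 147.
{A, D, E}: service cost 154
{A, B, C}: service cost 158
Among all 20 size-3 choices, {A, B, D} is lowest.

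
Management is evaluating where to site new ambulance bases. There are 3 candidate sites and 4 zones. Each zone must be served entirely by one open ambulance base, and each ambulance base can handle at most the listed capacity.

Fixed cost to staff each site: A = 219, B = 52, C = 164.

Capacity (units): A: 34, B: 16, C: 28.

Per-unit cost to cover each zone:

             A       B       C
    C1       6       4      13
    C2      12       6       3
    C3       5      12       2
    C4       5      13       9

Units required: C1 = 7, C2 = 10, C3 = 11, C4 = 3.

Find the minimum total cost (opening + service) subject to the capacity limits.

Open {B, C}: C1→B 4·7=28, C2→C 3·10=30, C3→C 2·11=22, C4→C 9·3=27.
Loads: B carries 7/16, C carries 24/28. Service 107; fixed 216; total 323.
Next best feasible plan costs 335.

Minimum total cost: 323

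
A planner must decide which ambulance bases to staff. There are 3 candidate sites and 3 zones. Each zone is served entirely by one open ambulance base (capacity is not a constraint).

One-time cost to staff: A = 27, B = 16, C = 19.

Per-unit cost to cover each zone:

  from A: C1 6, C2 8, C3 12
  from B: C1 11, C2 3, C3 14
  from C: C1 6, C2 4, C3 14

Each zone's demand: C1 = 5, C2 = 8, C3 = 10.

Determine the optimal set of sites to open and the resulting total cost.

Open A and B; minimum total cost 217.

For any fixed open set, each zone goes to its cheapest open site; total = fixed + service.
{A, B}: C1→A 6·5=30, C2→B 3·8=24, C3→A 12·10=120. Service 174; fixed 43; total 217.
{C}: service 202 + fixed 19 = 221
{A, C}: C1→A 6·5=30, C2→C 4·8=32, C3→A 12·10=120. Service 182; fixed 46; total 228.
{A, B, C}: service 174 + fixed 62 = 236
No other subset beats 217.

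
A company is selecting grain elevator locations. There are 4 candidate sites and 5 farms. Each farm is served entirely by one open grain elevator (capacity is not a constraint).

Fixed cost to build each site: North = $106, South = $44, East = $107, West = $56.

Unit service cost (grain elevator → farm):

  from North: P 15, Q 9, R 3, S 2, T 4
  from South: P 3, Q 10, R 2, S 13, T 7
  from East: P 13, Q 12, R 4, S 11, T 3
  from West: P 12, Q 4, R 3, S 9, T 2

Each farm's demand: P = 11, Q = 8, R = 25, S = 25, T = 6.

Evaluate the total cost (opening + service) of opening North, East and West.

Each farm is assigned to its cheapest site among the open ones.
{North, East, West}: P→West 12·11=132, Q→West 4·8=32, R→North 3·25=75, S→North 2·25=50, T→West 2·6=12. Service 301; fixed 269; total 570.

Total cost: 570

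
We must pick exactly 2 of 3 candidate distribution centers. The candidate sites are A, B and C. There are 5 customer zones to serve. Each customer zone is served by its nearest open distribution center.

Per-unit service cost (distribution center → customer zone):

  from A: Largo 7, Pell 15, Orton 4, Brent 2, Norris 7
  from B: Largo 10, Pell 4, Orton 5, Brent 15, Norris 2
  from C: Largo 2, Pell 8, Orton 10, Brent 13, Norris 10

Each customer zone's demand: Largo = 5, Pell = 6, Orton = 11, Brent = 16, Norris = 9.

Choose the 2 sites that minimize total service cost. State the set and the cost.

Choose A and B; total service cost 153.

With exactly 2 open, each customer zone uses its cheapest among the chosen.
{A, B}: Largo→A 7·5=35, Pell→B 4·6=24, Orton→A 4·11=44, Brent→A 2·16=32, Norris→B 2·9=18. Service cost 153.
{A, C}: service cost 197
{B, C}: service cost 315
Among all 3 size-2 choices, {A, B} is lowest.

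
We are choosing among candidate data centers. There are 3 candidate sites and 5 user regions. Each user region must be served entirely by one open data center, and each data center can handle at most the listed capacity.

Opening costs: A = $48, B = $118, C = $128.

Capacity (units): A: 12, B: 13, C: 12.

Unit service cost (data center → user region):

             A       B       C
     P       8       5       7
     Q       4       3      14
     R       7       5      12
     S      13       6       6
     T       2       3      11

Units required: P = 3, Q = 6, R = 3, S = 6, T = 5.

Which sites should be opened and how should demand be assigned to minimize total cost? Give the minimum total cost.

Minimum total cost: 266

Open {A, B}: P→B 5·3=15, Q→A 4·6=24, R→B 5·3=15, S→B 6·6=36, T→A 2·5=10.
Loads: A carries 11/12, B carries 12/13. Service 100; fixed 166; total 266.
Next best feasible plan costs 275.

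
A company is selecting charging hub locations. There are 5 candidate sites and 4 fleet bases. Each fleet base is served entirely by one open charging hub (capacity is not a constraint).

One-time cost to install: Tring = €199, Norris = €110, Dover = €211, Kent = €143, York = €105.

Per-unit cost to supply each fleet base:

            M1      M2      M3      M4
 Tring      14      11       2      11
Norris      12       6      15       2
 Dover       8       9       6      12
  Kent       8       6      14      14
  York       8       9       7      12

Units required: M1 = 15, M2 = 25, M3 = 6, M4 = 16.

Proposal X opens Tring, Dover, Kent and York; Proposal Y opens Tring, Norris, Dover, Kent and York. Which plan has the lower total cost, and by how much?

Proposal Y is cheaper by 34.

Proposal X: {Tring, Dover, Kent, York}: M1→Dover 8·15=120, M2→Kent 6·25=150, M3→Tring 2·6=12, M4→Tring 11·16=176. Service 458; fixed 658; total 1116.
Proposal Y: {Tring, Norris, Dover, Kent, York}: M1→Dover 8·15=120, M2→Norris 6·25=150, M3→Tring 2·6=12, M4→Norris 2·16=32. Service 314; fixed 768; total 1082.
Difference: |1116 − 1082| = 34.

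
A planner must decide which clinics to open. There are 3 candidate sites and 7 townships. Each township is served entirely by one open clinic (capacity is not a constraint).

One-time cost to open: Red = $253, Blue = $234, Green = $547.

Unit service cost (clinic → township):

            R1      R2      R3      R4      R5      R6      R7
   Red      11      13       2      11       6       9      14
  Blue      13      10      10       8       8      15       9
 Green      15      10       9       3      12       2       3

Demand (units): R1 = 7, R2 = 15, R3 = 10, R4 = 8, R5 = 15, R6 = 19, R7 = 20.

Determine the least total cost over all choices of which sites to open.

For any fixed open set, each township goes to its cheapest open site; total = fixed + service.
{Red}: R1→Red 11·7=77, R2→Red 13·15=195, R3→Red 2·10=20, R4→Red 11·8=88, R5→Red 6·15=90, R6→Red 9·19=171, R7→Red 14·20=280. Service 921; fixed 253; total 1174.
{Green}: service 647 + fixed 547 = 1194
{Blue}: service 990 + fixed 234 = 1224
{Red, Blue, Green}: service 459 + fixed 1034 = 1493
No other subset beats 1174.

Minimum total cost: 1174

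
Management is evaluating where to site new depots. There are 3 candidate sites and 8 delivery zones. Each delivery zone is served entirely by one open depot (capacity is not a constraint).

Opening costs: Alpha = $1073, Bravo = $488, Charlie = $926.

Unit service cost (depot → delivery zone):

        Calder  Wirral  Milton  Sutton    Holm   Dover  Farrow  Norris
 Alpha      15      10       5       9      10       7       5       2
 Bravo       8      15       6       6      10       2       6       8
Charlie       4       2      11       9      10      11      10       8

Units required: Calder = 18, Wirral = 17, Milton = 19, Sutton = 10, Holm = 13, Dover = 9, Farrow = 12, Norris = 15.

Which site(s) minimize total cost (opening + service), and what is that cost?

For any fixed open set, each delivery zone goes to its cheapest open site; total = fixed + service.
{Bravo}: Calder→Bravo 8·18=144, Wirral→Bravo 15·17=255, Milton→Bravo 6·19=114, Sutton→Bravo 6·10=60, Holm→Bravo 10·13=130, Dover→Bravo 2·9=18, Farrow→Bravo 6·12=72, Norris→Bravo 8·15=120. Service 913; fixed 488; total 1401.
{Charlie}: Calder→Charlie 4·18=72, Wirral→Charlie 2·17=34, Milton→Charlie 11·19=209, Sutton→Charlie 9·10=90, Holm→Charlie 10·13=130, Dover→Charlie 11·9=99, Farrow→Charlie 10·12=120, Norris→Charlie 8·15=120. Service 874; fixed 926; total 1800.
{Alpha}: service 908 + fixed 1073 = 1981
{Alpha, Bravo, Charlie}: service 499 + fixed 2487 = 2986
(All 7 nonempty subsets were checked; Bravo only is lowest.)

Open Bravo only; minimum total cost 1401.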